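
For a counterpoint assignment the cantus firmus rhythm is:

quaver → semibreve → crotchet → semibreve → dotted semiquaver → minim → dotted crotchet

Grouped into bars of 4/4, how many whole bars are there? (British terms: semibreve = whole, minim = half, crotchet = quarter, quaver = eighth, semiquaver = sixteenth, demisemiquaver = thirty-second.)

One bar of 4/4 = 32 thirty-second notes.
Convert each value to thirty-second notes: quaver = 4; semibreve = 32; crotchet = 8; semibreve = 32; dotted semiquaver = 3; minim = 16; dotted crotchet = 12.
Altogether 4 + 32 + 8 + 32 + 3 + 16 + 12 = 107.
107 ÷ 32 = 3 complete bars with 11 left over.

3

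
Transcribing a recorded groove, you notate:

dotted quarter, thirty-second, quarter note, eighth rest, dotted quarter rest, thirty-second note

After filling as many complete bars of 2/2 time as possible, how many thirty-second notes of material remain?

One bar of 2/2 = 32 thirty-second notes.
Each duration in thirty-second notes: dotted quarter = 12; thirty-second = 1; quarter note = 8; eighth rest = 4; dotted quarter rest = 12; thirty-second note = 1.
Sum: 12 + 1 + 8 + 4 + 12 + 1 = 38.
38 ÷ 32 = 1 complete bar with 6 thirty-second notes remaining.

6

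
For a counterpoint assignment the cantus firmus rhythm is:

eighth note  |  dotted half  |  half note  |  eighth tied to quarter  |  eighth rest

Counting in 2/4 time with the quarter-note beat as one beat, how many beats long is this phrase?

One quarter-note beat = 2 eighth notes.
Express everything in eighth notes: eighth note = 1; dotted half = 6; half note = 4; eighth tied to quarter (eighth + quarter) = 3; eighth rest = 1.
Altogether 1 + 6 + 4 + 3 + 1 = 15.
15 ÷ 2 = 7.5 beats.

7.5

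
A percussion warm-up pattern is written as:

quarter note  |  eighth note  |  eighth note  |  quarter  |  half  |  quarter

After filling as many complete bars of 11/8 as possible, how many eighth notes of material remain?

One bar of 11/8 = 11 eighth notes.
In eighth notes: quarter note = 2; eighth note = 1; eighth note = 1; quarter = 2; half = 4; quarter = 2.
Altogether 2 + 1 + 1 + 2 + 4 + 2 = 12.
12 ÷ 11 = 1 complete bar with 1 eighth note remaining.

1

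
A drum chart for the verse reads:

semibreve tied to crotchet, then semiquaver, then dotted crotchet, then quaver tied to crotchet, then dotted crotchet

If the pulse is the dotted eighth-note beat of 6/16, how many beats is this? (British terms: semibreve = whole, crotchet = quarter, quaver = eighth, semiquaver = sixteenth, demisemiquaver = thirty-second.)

One dotted eighth-note beat = 3 sixteenth notes.
Each duration in sixteenth notes: semibreve tied to crotchet (semibreve + crotchet) = 20; semiquaver = 1; dotted crotchet = 6; quaver tied to crotchet (quaver + crotchet) = 6; dotted crotchet = 6.
Altogether 20 + 1 + 6 + 6 + 6 = 39.
39 ÷ 3 = 13 beats.

13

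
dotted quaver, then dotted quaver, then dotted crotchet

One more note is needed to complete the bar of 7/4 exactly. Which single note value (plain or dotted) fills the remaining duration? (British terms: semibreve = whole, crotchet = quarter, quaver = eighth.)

The bar of 7/4 = 28 sixteenth notes.
In sixteenth notes: dotted quaver = 3; dotted quaver = 3; dotted crotchet = 6.
Altogether 3 + 3 + 6 = 12.
Remaining: 28 − 12 = 16 sixteenth notes, which is a whole note.

whole note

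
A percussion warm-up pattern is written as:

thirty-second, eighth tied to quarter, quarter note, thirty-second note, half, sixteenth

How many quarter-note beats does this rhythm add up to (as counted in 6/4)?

One quarter-note beat = 8 thirty-second notes.
Each duration in thirty-second notes: thirty-second = 1; eighth tied to quarter (eighth + quarter) = 12; quarter note = 8; thirty-second note = 1; half = 16; sixteenth = 2.
Sum: 1 + 12 + 8 + 1 + 16 + 2 = 40.
40 ÷ 8 = 5 beats.

5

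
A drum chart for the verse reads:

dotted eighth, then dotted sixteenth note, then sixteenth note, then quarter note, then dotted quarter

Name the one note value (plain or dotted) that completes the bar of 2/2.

The bar of 2/2 = 32 thirty-second notes.
Express everything in thirty-second notes: dotted eighth = 6; dotted sixteenth note = 3; sixteenth note = 2; quarter note = 8; dotted quarter = 12.
Adding: 6 + 3 + 2 + 8 + 12 = 31.
Remaining: 32 − 31 = 1 thirty-second note, which is a thirty-second note.

thirty-second note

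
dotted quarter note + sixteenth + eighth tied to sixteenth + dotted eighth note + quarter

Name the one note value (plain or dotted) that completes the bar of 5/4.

dotted eighth note

The bar of 5/4 = 20 sixteenth notes.
In sixteenth notes: dotted quarter note = 6; sixteenth = 1; eighth tied to sixteenth (eighth + sixteenth) = 3; dotted eighth note = 3; quarter = 4.
Total: 6 + 1 + 3 + 3 + 4 = 17.
Remaining: 20 − 17 = 3 sixteenth notes, which is a dotted eighth note.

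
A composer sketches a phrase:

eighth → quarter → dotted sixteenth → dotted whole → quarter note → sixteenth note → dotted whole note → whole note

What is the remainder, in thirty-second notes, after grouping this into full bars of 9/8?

9

One bar of 9/8 = 36 thirty-second notes.
Convert each value to thirty-second notes: eighth = 4; quarter = 8; dotted sixteenth = 3; dotted whole = 48; quarter note = 8; sixteenth note = 2; dotted whole note = 48; whole note = 32.
Altogether 4 + 8 + 3 + 48 + 8 + 2 + 48 + 32 = 153.
153 ÷ 36 = 4 complete bars with 9 thirty-second notes remaining.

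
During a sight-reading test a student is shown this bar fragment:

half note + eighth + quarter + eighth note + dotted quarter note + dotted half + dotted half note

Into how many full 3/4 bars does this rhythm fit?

3

One bar of 3/4 = 6 eighth notes.
Express everything in eighth notes: half note = 4; eighth = 1; quarter = 2; eighth note = 1; dotted quarter note = 3; dotted half = 6; dotted half note = 6.
Sum: 4 + 1 + 2 + 1 + 3 + 6 + 6 = 23.
23 ÷ 6 = 3 complete bars with 5 left over.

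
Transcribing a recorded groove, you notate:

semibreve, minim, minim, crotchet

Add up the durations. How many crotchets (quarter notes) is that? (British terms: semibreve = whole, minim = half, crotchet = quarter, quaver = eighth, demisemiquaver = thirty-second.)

9

In quarter notes: semibreve = 4; minim = 2; minim = 2; crotchet = 1.
Total: 4 + 2 + 2 + 1 = 9 quarter notes.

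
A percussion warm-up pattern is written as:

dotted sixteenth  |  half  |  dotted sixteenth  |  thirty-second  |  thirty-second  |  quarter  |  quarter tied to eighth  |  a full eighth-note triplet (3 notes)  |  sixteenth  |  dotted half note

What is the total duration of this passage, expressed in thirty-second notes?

78

In thirty-second notes: dotted sixteenth = 3; half = 16; dotted sixteenth = 3; thirty-second = 1; thirty-second = 1; quarter = 8; quarter tied to eighth (quarter + eighth) = 12; a full eighth-note triplet (3 notes) (three triplet eighths span one quarter) = 8; sixteenth = 2; dotted half note = 24.
Adding: 3 + 16 + 3 + 1 + 1 + 8 + 12 + 8 + 2 + 24 = 78 thirty-second notes.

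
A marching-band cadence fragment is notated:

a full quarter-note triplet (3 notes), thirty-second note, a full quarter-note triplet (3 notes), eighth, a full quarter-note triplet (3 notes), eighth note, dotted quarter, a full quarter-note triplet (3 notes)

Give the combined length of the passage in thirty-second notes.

85

Express everything in thirty-second notes: a full quarter-note triplet (3 notes) (three triplet quarters span one half) = 16; thirty-second note = 1; a full quarter-note triplet (3 notes) (three triplet quarters span one half) = 16; eighth = 4; a full quarter-note triplet (3 notes) (three triplet quarters span one half) = 16; eighth note = 4; dotted quarter = 12; a full quarter-note triplet (3 notes) (three triplet quarters span one half) = 16.
Altogether 16 + 1 + 16 + 4 + 16 + 4 + 12 + 16 = 85 thirty-second notes.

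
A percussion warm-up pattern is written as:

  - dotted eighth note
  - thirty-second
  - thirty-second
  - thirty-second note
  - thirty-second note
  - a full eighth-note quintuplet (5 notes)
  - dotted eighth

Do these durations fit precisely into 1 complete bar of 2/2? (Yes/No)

One bar of 2/2 = 32 thirty-second notes.
Each duration in thirty-second notes: dotted eighth note = 6; thirty-second = 1; thirty-second = 1; thirty-second note = 1; thirty-second note = 1; a full eighth-note quintuplet (5 notes) (five quintuplet eighths span one half) = 16; dotted eighth = 6.
Total: 6 + 1 + 1 + 1 + 1 + 16 + 6 = 32.
32 equals 32, so the answer is Yes.

Yes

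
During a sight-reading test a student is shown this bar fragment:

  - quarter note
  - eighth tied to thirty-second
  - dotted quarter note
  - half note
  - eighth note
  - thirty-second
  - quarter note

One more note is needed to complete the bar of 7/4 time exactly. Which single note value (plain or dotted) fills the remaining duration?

sixteenth note

The bar of 7/4 = 56 thirty-second notes.
In thirty-second notes: quarter note = 8; eighth tied to thirty-second (eighth + thirty-second) = 5; dotted quarter note = 12; half note = 16; eighth note = 4; thirty-second = 1; quarter note = 8.
Altogether 8 + 5 + 12 + 16 + 4 + 1 + 8 = 54.
Remaining: 56 − 54 = 2 thirty-second notes, which is a sixteenth note.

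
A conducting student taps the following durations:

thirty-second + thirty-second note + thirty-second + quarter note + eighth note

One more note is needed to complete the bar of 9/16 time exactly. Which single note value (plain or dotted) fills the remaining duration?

The bar of 9/16 = 18 thirty-second notes.
Express everything in thirty-second notes: thirty-second = 1; thirty-second note = 1; thirty-second = 1; quarter note = 8; eighth note = 4.
Total: 1 + 1 + 1 + 8 + 4 = 15.
Remaining: 18 − 15 = 3 thirty-second notes, which is a dotted sixteenth note.

dotted sixteenth note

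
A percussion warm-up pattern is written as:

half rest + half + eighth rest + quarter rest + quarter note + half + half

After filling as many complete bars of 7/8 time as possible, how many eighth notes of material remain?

0

One bar of 7/8 = 7 eighth notes.
Each duration in eighth notes: half rest = 4; half = 4; eighth rest = 1; quarter rest = 2; quarter note = 2; half = 4; half = 4.
Sum: 4 + 4 + 1 + 2 + 2 + 4 + 4 = 21.
21 ÷ 7 = 3 complete bars with 0 eighth notes remaining.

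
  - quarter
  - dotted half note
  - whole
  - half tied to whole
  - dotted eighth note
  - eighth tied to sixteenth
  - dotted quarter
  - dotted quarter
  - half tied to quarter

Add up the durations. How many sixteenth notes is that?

Express everything in sixteenth notes: quarter = 4; dotted half note = 12; whole = 16; half tied to whole (half + whole) = 24; dotted eighth note = 3; eighth tied to sixteenth (eighth + sixteenth) = 3; dotted quarter = 6; dotted quarter = 6; half tied to quarter (half + quarter) = 12.
Adding: 4 + 12 + 16 + 24 + 3 + 3 + 6 + 6 + 12 = 86 sixteenth notes.

86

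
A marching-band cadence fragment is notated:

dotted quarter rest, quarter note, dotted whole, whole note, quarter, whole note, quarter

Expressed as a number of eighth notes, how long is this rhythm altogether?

In eighth notes: dotted quarter rest = 3; quarter note = 2; dotted whole = 12; whole note = 8; quarter = 2; whole note = 8; quarter = 2.
Adding: 3 + 2 + 12 + 8 + 2 + 8 + 2 = 37 eighth notes.

37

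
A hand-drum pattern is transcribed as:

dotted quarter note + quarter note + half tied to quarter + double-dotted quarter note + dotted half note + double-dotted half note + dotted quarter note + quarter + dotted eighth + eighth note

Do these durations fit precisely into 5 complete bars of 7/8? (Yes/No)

Yes

One bar of 7/8 = 14 sixteenth notes, so 5 bars = 70.
Each duration in sixteenth notes: dotted quarter note = 6; quarter note = 4; half tied to quarter (half + quarter) = 12; double-dotted quarter note = 7; dotted half note = 12; double-dotted half note = 14; dotted quarter note = 6; quarter = 4; dotted eighth = 3; eighth note = 2.
Adding: 6 + 4 + 12 + 7 + 12 + 14 + 6 + 4 + 3 + 2 = 70.
70 equals 70, so the answer is Yes.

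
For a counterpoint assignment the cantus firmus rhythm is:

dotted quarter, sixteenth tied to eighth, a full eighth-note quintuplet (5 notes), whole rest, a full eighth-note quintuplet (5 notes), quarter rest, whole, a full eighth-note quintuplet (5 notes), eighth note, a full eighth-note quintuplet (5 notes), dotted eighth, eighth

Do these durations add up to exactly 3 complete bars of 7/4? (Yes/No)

One bar of 7/4 = 28 sixteenth notes, so 3 bars = 84.
Working in sixteenth notes: dotted quarter = 6; sixteenth tied to eighth (sixteenth + eighth) = 3; a full eighth-note quintuplet (5 notes) (five quintuplet eighths span one half) = 8; whole rest = 16; a full eighth-note quintuplet (5 notes) (five quintuplet eighths span one half) = 8; quarter rest = 4; whole = 16; a full eighth-note quintuplet (5 notes) (five quintuplet eighths span one half) = 8; eighth note = 2; a full eighth-note quintuplet (5 notes) (five quintuplet eighths span one half) = 8; dotted eighth = 3; eighth = 2.
Adding: 6 + 3 + 8 + 16 + 8 + 4 + 16 + 8 + 2 + 8 + 3 + 2 = 84.
84 equals 84, so the answer is Yes.

Yes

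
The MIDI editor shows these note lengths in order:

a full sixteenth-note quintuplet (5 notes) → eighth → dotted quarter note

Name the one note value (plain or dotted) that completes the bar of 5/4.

half note

The bar of 5/4 = 10 eighth notes.
Working in eighth notes: a full sixteenth-note quintuplet (5 notes) (five quintuplet sixteenths span one quarter) = 2; eighth = 1; dotted quarter note = 3.
Total: 2 + 1 + 3 = 6.
Remaining: 10 − 6 = 4 eighth notes, which is a half note.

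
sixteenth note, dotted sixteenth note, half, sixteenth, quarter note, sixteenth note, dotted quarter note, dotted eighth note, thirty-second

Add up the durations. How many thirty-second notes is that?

Convert each value to thirty-second notes: sixteenth note = 2; dotted sixteenth note = 3; half = 16; sixteenth = 2; quarter note = 8; sixteenth note = 2; dotted quarter note = 12; dotted eighth note = 6; thirty-second = 1.
Adding: 2 + 3 + 16 + 2 + 8 + 2 + 12 + 6 + 1 = 52 thirty-second notes.

52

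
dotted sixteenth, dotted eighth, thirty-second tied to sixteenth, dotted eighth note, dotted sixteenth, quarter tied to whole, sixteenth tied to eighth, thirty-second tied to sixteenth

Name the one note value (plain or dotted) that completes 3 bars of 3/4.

3 bars of 3/4 = 72 thirty-second notes.
Working in thirty-second notes: dotted sixteenth = 3; dotted eighth = 6; thirty-second tied to sixteenth (thirty-second + sixteenth) = 3; dotted eighth note = 6; dotted sixteenth = 3; quarter tied to whole (quarter + whole) = 40; sixteenth tied to eighth (sixteenth + eighth) = 6; thirty-second tied to sixteenth (thirty-second + sixteenth) = 3.
Sum: 3 + 6 + 3 + 6 + 3 + 40 + 6 + 3 = 70.
Remaining: 72 − 70 = 2 thirty-second notes, which is a sixteenth note.

sixteenth note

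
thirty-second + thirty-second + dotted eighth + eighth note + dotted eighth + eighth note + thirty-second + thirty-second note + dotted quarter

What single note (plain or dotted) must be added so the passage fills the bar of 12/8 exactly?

The bar of 12/8 = 48 thirty-second notes.
Working in thirty-second notes: thirty-second = 1; thirty-second = 1; dotted eighth = 6; eighth note = 4; dotted eighth = 6; eighth note = 4; thirty-second = 1; thirty-second note = 1; dotted quarter = 12.
Total: 1 + 1 + 6 + 4 + 6 + 4 + 1 + 1 + 12 = 36.
Remaining: 48 − 36 = 12 thirty-second notes, which is a dotted quarter note.

dotted quarter note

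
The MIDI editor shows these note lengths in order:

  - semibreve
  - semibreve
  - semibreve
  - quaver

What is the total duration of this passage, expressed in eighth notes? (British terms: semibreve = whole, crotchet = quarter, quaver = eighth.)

25

In eighth notes: semibreve = 8; semibreve = 8; semibreve = 8; quaver = 1.
Altogether 8 + 8 + 8 + 1 = 25 eighth notes.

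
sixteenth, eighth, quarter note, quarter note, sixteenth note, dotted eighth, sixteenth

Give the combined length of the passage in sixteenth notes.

16

In sixteenth notes: sixteenth = 1; eighth = 2; quarter note = 4; quarter note = 4; sixteenth note = 1; dotted eighth = 3; sixteenth = 1.
Adding: 1 + 2 + 4 + 4 + 1 + 3 + 1 = 16 sixteenth notes.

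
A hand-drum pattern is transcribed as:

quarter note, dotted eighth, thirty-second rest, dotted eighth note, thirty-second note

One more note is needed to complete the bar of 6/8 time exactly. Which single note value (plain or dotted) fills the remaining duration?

The bar of 6/8 = 24 thirty-second notes.
In thirty-second notes: quarter note = 8; dotted eighth = 6; thirty-second rest = 1; dotted eighth note = 6; thirty-second note = 1.
Altogether 8 + 6 + 1 + 6 + 1 = 22.
Remaining: 24 − 22 = 2 thirty-second notes, which is a sixteenth note.

sixteenth note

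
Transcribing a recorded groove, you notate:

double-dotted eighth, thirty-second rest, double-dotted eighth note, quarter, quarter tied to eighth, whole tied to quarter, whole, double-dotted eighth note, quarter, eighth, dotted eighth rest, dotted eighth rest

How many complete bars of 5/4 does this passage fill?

One bar of 5/4 = 40 thirty-second notes.
Convert each value to thirty-second notes: double-dotted eighth = 7; thirty-second rest = 1; double-dotted eighth note = 7; quarter = 8; quarter tied to eighth (quarter + eighth) = 12; whole tied to quarter (whole + quarter) = 40; whole = 32; double-dotted eighth note = 7; quarter = 8; eighth = 4; dotted eighth rest = 6; dotted eighth rest = 6.
Total: 7 + 1 + 7 + 8 + 12 + 40 + 32 + 7 + 8 + 4 + 6 + 6 = 138.
138 ÷ 40 = 3 complete bars with 18 left over.

3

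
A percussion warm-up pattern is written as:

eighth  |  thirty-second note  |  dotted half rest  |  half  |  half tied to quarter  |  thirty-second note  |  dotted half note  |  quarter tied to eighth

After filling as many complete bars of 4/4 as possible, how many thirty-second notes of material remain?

10

One bar of 4/4 = 32 thirty-second notes.
Express everything in thirty-second notes: eighth = 4; thirty-second note = 1; dotted half rest = 24; half = 16; half tied to quarter (half + quarter) = 24; thirty-second note = 1; dotted half note = 24; quarter tied to eighth (quarter + eighth) = 12.
Total: 4 + 1 + 24 + 16 + 24 + 1 + 24 + 12 = 106.
106 ÷ 32 = 3 complete bars with 10 thirty-second notes remaining.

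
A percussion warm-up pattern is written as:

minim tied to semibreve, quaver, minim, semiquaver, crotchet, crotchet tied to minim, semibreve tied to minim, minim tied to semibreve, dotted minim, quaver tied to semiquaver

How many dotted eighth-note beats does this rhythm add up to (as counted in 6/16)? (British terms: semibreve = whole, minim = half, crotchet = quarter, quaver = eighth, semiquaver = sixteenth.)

One dotted eighth-note beat = 3 sixteenth notes.
In sixteenth notes: minim tied to semibreve (minim + semibreve) = 24; quaver = 2; minim = 8; semiquaver = 1; crotchet = 4; crotchet tied to minim (crotchet + minim) = 12; semibreve tied to minim (semibreve + minim) = 24; minim tied to semibreve (minim + semibreve) = 24; dotted minim = 12; quaver tied to semiquaver (quaver + semiquaver) = 3.
Total: 24 + 2 + 8 + 1 + 4 + 12 + 24 + 24 + 12 + 3 = 114.
114 ÷ 3 = 38 beats.

38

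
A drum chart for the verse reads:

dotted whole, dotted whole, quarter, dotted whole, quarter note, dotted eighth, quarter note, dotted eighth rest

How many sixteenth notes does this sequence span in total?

Working in sixteenth notes: dotted whole = 24; dotted whole = 24; quarter = 4; dotted whole = 24; quarter note = 4; dotted eighth = 3; quarter note = 4; dotted eighth rest = 3.
Altogether 24 + 24 + 4 + 24 + 4 + 3 + 4 + 3 = 90 sixteenth notes.

90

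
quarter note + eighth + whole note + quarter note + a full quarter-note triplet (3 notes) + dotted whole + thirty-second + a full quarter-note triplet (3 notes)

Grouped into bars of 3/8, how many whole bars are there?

One bar of 3/8 = 12 thirty-second notes.
Working in thirty-second notes: quarter note = 8; eighth = 4; whole note = 32; quarter note = 8; a full quarter-note triplet (3 notes) (three triplet quarters span one half) = 16; dotted whole = 48; thirty-second = 1; a full quarter-note triplet (3 notes) (three triplet quarters span one half) = 16.
Adding: 8 + 4 + 32 + 8 + 16 + 48 + 1 + 16 = 133.
133 ÷ 12 = 11 complete bars with 1 left over.

11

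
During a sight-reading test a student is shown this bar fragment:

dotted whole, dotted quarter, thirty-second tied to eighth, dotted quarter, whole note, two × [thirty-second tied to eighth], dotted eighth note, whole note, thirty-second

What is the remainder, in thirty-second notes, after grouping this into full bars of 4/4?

One bar of 4/4 = 32 thirty-second notes.
Working in thirty-second notes: dotted whole = 48; dotted quarter = 12; thirty-second tied to eighth (thirty-second + eighth) = 5; dotted quarter = 12; whole note = 32; thirty-second tied to eighth (thirty-second + eighth) = 5; thirty-second tied to eighth (thirty-second + eighth) = 5; dotted eighth note = 6; whole note = 32; thirty-second = 1.
Total: 48 + 12 + 5 + 12 + 32 + 5 + 5 + 6 + 32 + 1 = 158.
158 ÷ 32 = 4 complete bars with 30 thirty-second notes remaining.

30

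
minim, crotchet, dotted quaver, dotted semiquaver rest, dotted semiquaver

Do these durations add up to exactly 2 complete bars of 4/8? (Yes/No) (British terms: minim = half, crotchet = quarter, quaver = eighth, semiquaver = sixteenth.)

No

One bar of 4/8 = 16 thirty-second notes, so 2 bars = 32.
Express everything in thirty-second notes: minim = 16; crotchet = 8; dotted quaver = 6; dotted semiquaver rest = 3; dotted semiquaver = 3.
Adding: 16 + 8 + 6 + 3 + 3 = 36.
36 exceeds 32, so the answer is No.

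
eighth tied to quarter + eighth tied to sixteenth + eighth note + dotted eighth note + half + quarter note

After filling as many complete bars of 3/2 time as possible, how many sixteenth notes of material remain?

2

One bar of 3/2 = 24 sixteenth notes.
Each duration in sixteenth notes: eighth tied to quarter (eighth + quarter) = 6; eighth tied to sixteenth (eighth + sixteenth) = 3; eighth note = 2; dotted eighth note = 3; half = 8; quarter note = 4.
Adding: 6 + 3 + 2 + 3 + 8 + 4 = 26.
26 ÷ 24 = 1 complete bar with 2 sixteenth notes remaining.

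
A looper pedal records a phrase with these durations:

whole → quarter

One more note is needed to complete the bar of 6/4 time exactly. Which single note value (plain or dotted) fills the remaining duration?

The bar of 6/4 = 6 quarter notes.
Express everything in quarter notes: whole = 4; quarter = 1.
Altogether 4 + 1 = 5.
Remaining: 6 − 5 = 1 quarter note, which is a quarter note.

quarter note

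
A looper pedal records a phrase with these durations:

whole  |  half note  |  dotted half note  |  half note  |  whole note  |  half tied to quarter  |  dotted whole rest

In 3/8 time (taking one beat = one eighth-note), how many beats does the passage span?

One eighth-note beat = 2 sixteenth notes.
Express everything in sixteenth notes: whole = 16; half note = 8; dotted half note = 12; half note = 8; whole note = 16; half tied to quarter (half + quarter) = 12; dotted whole rest = 24.
Adding: 16 + 8 + 12 + 8 + 16 + 12 + 24 = 96.
96 ÷ 2 = 48 beats.

48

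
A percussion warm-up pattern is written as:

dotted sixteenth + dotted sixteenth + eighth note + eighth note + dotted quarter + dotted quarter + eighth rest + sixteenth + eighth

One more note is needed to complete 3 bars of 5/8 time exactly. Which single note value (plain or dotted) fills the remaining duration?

3 bars of 5/8 = 60 thirty-second notes.
In thirty-second notes: dotted sixteenth = 3; dotted sixteenth = 3; eighth note = 4; eighth note = 4; dotted quarter = 12; dotted quarter = 12; eighth rest = 4; sixteenth = 2; eighth = 4.
Altogether 3 + 3 + 4 + 4 + 12 + 12 + 4 + 2 + 4 = 48.
Remaining: 60 − 48 = 12 thirty-second notes, which is a dotted quarter note.

dotted quarter note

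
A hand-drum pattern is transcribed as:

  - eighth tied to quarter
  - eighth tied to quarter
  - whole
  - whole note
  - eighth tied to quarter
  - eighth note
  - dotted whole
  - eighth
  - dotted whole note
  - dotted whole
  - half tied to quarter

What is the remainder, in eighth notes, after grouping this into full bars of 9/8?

6

One bar of 9/8 = 9 eighth notes.
Each duration in eighth notes: eighth tied to quarter (eighth + quarter) = 3; eighth tied to quarter (eighth + quarter) = 3; whole = 8; whole note = 8; eighth tied to quarter (eighth + quarter) = 3; eighth note = 1; dotted whole = 12; eighth = 1; dotted whole note = 12; dotted whole = 12; half tied to quarter (half + quarter) = 6.
Total: 3 + 3 + 8 + 8 + 3 + 1 + 12 + 1 + 12 + 12 + 6 = 69.
69 ÷ 9 = 7 complete bars with 6 eighth notes remaining.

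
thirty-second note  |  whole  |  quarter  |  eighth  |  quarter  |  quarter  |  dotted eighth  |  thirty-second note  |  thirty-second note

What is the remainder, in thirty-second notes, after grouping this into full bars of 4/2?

5

One bar of 4/2 = 64 thirty-second notes.
Express everything in thirty-second notes: thirty-second note = 1; whole = 32; quarter = 8; eighth = 4; quarter = 8; quarter = 8; dotted eighth = 6; thirty-second note = 1; thirty-second note = 1.
Altogether 1 + 32 + 8 + 4 + 8 + 8 + 6 + 1 + 1 = 69.
69 ÷ 64 = 1 complete bar with 5 thirty-second notes remaining.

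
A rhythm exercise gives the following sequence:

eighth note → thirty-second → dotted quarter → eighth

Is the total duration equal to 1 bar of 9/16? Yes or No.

No

One bar of 9/16 = 18 thirty-second notes.
Express everything in thirty-second notes: eighth note = 4; thirty-second = 1; dotted quarter = 12; eighth = 4.
Sum: 4 + 1 + 12 + 4 = 21.
21 exceeds 18, so the answer is No.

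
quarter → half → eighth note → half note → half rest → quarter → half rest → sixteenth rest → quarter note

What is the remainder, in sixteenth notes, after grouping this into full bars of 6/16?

One bar of 6/16 = 6 sixteenth notes.
Working in sixteenth notes: quarter = 4; half = 8; eighth note = 2; half note = 8; half rest = 8; quarter = 4; half rest = 8; sixteenth rest = 1; quarter note = 4.
Total: 4 + 8 + 2 + 8 + 8 + 4 + 8 + 1 + 4 = 47.
47 ÷ 6 = 7 complete bars with 5 sixteenth notes remaining.

5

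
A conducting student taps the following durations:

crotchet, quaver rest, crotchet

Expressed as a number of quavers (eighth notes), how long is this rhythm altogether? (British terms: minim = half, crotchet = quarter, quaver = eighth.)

In eighth notes: crotchet = 2; quaver rest = 1; crotchet = 2.
Total: 2 + 1 + 2 = 5 eighth notes.

5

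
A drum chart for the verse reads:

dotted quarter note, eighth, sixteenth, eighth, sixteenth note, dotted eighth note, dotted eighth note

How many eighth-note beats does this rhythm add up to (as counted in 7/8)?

One eighth-note beat = 2 sixteenth notes.
Each duration in sixteenth notes: dotted quarter note = 6; eighth = 2; sixteenth = 1; eighth = 2; sixteenth note = 1; dotted eighth note = 3; dotted eighth note = 3.
Adding: 6 + 2 + 1 + 2 + 1 + 3 + 3 = 18.
18 ÷ 2 = 9 beats.

9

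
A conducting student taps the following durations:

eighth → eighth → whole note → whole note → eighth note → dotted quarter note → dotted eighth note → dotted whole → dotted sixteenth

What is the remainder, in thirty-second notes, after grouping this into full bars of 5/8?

One bar of 5/8 = 20 thirty-second notes.
Convert each value to thirty-second notes: eighth = 4; eighth = 4; whole note = 32; whole note = 32; eighth note = 4; dotted quarter note = 12; dotted eighth note = 6; dotted whole = 48; dotted sixteenth = 3.
Total: 4 + 4 + 32 + 32 + 4 + 12 + 6 + 48 + 3 = 145.
145 ÷ 20 = 7 complete bars with 5 thirty-second notes remaining.

5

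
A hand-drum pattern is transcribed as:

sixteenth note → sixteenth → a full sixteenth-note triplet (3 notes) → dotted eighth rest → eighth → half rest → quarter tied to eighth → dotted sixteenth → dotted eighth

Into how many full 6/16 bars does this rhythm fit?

One bar of 6/16 = 12 thirty-second notes.
Convert each value to thirty-second notes: sixteenth note = 2; sixteenth = 2; a full sixteenth-note triplet (3 notes) (three triplet sixteenths span one eighth) = 4; dotted eighth rest = 6; eighth = 4; half rest = 16; quarter tied to eighth (quarter + eighth) = 12; dotted sixteenth = 3; dotted eighth = 6.
Sum: 2 + 2 + 4 + 6 + 4 + 16 + 12 + 3 + 6 = 55.
55 ÷ 12 = 4 complete bars with 7 left over.

4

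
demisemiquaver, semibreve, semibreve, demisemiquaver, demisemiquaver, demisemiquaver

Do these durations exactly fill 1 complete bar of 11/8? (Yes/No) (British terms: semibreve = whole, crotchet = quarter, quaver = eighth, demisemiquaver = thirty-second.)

No

One bar of 11/8 = 44 thirty-second notes.
In thirty-second notes: demisemiquaver = 1; semibreve = 32; semibreve = 32; demisemiquaver = 1; demisemiquaver = 1; demisemiquaver = 1.
Altogether 1 + 32 + 32 + 1 + 1 + 1 = 68.
68 exceeds 44, so the answer is No.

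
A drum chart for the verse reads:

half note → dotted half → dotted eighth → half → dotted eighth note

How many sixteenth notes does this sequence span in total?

34

Working in sixteenth notes: half note = 8; dotted half = 12; dotted eighth = 3; half = 8; dotted eighth note = 3.
Total: 8 + 12 + 3 + 8 + 3 = 34 sixteenth notes.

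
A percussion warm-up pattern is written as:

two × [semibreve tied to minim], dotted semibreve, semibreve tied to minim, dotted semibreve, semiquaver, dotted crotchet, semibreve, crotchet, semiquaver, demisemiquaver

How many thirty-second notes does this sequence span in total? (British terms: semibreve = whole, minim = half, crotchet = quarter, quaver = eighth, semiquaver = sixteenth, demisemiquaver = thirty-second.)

297

In thirty-second notes: semibreve tied to minim (semibreve + minim) = 48; semibreve tied to minim (semibreve + minim) = 48; dotted semibreve = 48; semibreve tied to minim (semibreve + minim) = 48; dotted semibreve = 48; semiquaver = 2; dotted crotchet = 12; semibreve = 32; crotchet = 8; semiquaver = 2; demisemiquaver = 1.
Total: 48 + 48 + 48 + 48 + 48 + 2 + 12 + 32 + 8 + 2 + 1 = 297 thirty-second notes.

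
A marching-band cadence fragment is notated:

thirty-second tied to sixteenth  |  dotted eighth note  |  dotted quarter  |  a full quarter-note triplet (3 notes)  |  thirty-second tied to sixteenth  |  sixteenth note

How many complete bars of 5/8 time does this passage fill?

2

One bar of 5/8 = 20 thirty-second notes.
In thirty-second notes: thirty-second tied to sixteenth (thirty-second + sixteenth) = 3; dotted eighth note = 6; dotted quarter = 12; a full quarter-note triplet (3 notes) (three triplet quarters span one half) = 16; thirty-second tied to sixteenth (thirty-second + sixteenth) = 3; sixteenth note = 2.
Altogether 3 + 6 + 12 + 16 + 3 + 2 = 42.
42 ÷ 20 = 2 complete bars with 2 left over.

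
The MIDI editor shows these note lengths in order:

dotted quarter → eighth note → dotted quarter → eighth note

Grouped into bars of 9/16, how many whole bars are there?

One bar of 9/16 = 9 sixteenth notes.
Express everything in sixteenth notes: dotted quarter = 6; eighth note = 2; dotted quarter = 6; eighth note = 2.
Total: 6 + 2 + 6 + 2 = 16.
16 ÷ 9 = 1 complete bar with 7 left over.

1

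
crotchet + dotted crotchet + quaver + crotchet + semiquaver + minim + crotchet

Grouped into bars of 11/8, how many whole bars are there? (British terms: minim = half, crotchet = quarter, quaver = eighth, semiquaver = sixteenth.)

1

One bar of 11/8 = 22 sixteenth notes.
Working in sixteenth notes: crotchet = 4; dotted crotchet = 6; quaver = 2; crotchet = 4; semiquaver = 1; minim = 8; crotchet = 4.
Altogether 4 + 6 + 2 + 4 + 1 + 8 + 4 = 29.
29 ÷ 22 = 1 complete bar with 7 left over.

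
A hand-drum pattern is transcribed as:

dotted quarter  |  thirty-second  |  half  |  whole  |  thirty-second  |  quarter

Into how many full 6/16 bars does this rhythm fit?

One bar of 6/16 = 12 thirty-second notes.
Each duration in thirty-second notes: dotted quarter = 12; thirty-second = 1; half = 16; whole = 32; thirty-second = 1; quarter = 8.
Altogether 12 + 1 + 16 + 32 + 1 + 8 = 70.
70 ÷ 12 = 5 complete bars with 10 left over.

5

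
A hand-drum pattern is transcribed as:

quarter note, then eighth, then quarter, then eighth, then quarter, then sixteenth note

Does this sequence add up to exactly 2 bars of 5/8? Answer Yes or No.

No

One bar of 5/8 = 10 sixteenth notes, so 2 bars = 20.
Each duration in sixteenth notes: quarter note = 4; eighth = 2; quarter = 4; eighth = 2; quarter = 4; sixteenth note = 1.
Adding: 4 + 2 + 4 + 2 + 4 + 1 = 17.
17 falls short of 20, so the answer is No.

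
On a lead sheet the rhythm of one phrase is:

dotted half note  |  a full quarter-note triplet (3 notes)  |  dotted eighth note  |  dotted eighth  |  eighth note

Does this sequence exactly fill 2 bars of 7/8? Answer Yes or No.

Yes

One bar of 7/8 = 14 sixteenth notes, so 2 bars = 28.
Convert each value to sixteenth notes: dotted half note = 12; a full quarter-note triplet (3 notes) (three triplet quarters span one half) = 8; dotted eighth note = 3; dotted eighth = 3; eighth note = 2.
Altogether 12 + 8 + 3 + 3 + 2 = 28.
28 equals 28, so the answer is Yes.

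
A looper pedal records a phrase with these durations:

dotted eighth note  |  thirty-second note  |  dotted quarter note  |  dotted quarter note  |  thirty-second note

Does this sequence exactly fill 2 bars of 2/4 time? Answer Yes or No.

One bar of 2/4 = 16 thirty-second notes, so 2 bars = 32.
Working in thirty-second notes: dotted eighth note = 6; thirty-second note = 1; dotted quarter note = 12; dotted quarter note = 12; thirty-second note = 1.
Sum: 6 + 1 + 12 + 12 + 1 = 32.
32 equals 32, so the answer is Yes.

Yes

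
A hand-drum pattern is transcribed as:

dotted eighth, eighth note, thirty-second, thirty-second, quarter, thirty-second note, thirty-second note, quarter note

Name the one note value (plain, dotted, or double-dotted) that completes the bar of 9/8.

dotted eighth note

The bar of 9/8 = 36 thirty-second notes.
Each duration in thirty-second notes: dotted eighth = 6; eighth note = 4; thirty-second = 1; thirty-second = 1; quarter = 8; thirty-second note = 1; thirty-second note = 1; quarter note = 8.
Sum: 6 + 4 + 1 + 1 + 8 + 1 + 1 + 8 = 30.
Remaining: 36 − 30 = 6 thirty-second notes, which is a dotted eighth note.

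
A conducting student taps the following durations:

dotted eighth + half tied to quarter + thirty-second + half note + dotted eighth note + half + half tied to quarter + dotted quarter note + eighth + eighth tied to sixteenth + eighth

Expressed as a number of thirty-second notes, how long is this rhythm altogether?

119

Express everything in thirty-second notes: dotted eighth = 6; half tied to quarter (half + quarter) = 24; thirty-second = 1; half note = 16; dotted eighth note = 6; half = 16; half tied to quarter (half + quarter) = 24; dotted quarter note = 12; eighth = 4; eighth tied to sixteenth (eighth + sixteenth) = 6; eighth = 4.
Sum: 6 + 24 + 1 + 16 + 6 + 16 + 24 + 12 + 4 + 6 + 4 = 119 thirty-second notes.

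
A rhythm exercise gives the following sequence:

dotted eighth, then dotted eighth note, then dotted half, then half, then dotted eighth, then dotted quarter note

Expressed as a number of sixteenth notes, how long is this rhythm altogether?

35

Each duration in sixteenth notes: dotted eighth = 3; dotted eighth note = 3; dotted half = 12; half = 8; dotted eighth = 3; dotted quarter note = 6.
Altogether 3 + 3 + 12 + 8 + 3 + 6 = 35 sixteenth notes.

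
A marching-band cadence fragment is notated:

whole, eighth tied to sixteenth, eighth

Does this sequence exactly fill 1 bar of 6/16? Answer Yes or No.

No

One bar of 6/16 = 6 sixteenth notes.
Express everything in sixteenth notes: whole = 16; eighth tied to sixteenth (eighth + sixteenth) = 3; eighth = 2.
Sum: 16 + 3 + 2 = 21.
21 exceeds 6, so the answer is No.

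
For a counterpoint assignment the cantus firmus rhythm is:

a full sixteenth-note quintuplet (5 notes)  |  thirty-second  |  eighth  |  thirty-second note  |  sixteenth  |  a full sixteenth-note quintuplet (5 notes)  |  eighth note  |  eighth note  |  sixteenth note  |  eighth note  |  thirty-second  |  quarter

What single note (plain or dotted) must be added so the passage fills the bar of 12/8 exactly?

The bar of 12/8 = 48 thirty-second notes.
Each duration in thirty-second notes: a full sixteenth-note quintuplet (5 notes) (five quintuplet sixteenths span one quarter) = 8; thirty-second = 1; eighth = 4; thirty-second note = 1; sixteenth = 2; a full sixteenth-note quintuplet (5 notes) (five quintuplet sixteenths span one quarter) = 8; eighth note = 4; eighth note = 4; sixteenth note = 2; eighth note = 4; thirty-second = 1; quarter = 8.
Altogether 8 + 1 + 4 + 1 + 2 + 8 + 4 + 4 + 2 + 4 + 1 + 8 = 47.
Remaining: 48 − 47 = 1 thirty-second note, which is a thirty-second note.

thirty-second note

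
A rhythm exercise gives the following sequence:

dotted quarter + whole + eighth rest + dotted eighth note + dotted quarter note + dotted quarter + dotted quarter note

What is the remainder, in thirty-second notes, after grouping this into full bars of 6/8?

18

One bar of 6/8 = 12 sixteenth notes.
Working in sixteenth notes: dotted quarter = 6; whole = 16; eighth rest = 2; dotted eighth note = 3; dotted quarter note = 6; dotted quarter = 6; dotted quarter note = 6.
Altogether 6 + 16 + 2 + 3 + 6 + 6 + 6 = 45.
45 ÷ 12 = 3 complete bars with 9 sixteenth notes remaining = 18 thirty-second notes.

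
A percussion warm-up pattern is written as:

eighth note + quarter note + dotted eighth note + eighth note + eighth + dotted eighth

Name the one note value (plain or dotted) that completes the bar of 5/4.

quarter note

The bar of 5/4 = 20 sixteenth notes.
Convert each value to sixteenth notes: eighth note = 2; quarter note = 4; dotted eighth note = 3; eighth note = 2; eighth = 2; dotted eighth = 3.
Altogether 2 + 4 + 3 + 2 + 2 + 3 = 16.
Remaining: 20 − 16 = 4 sixteenth notes, which is a quarter note.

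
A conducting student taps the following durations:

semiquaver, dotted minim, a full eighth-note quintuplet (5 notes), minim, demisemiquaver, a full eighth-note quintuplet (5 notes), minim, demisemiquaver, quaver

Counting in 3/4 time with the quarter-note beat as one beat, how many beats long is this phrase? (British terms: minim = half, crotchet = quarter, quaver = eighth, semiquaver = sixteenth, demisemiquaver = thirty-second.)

One quarter-note beat = 8 thirty-second notes.
Express everything in thirty-second notes: semiquaver = 2; dotted minim = 24; a full eighth-note quintuplet (5 notes) (five quintuplet eighths span one half) = 16; minim = 16; demisemiquaver = 1; a full eighth-note quintuplet (5 notes) (five quintuplet eighths span one half) = 16; minim = 16; demisemiquaver = 1; quaver = 4.
Adding: 2 + 24 + 16 + 16 + 1 + 16 + 16 + 1 + 4 = 96.
96 ÷ 8 = 12 beats.

12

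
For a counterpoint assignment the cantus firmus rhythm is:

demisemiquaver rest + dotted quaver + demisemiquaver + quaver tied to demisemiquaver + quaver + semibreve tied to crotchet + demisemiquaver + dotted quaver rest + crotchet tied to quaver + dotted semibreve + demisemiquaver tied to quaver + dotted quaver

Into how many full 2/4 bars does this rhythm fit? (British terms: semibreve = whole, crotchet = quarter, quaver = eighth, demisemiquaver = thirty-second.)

One bar of 2/4 = 16 thirty-second notes.
Convert each value to thirty-second notes: demisemiquaver rest = 1; dotted quaver = 6; demisemiquaver = 1; quaver tied to demisemiquaver (quaver + demisemiquaver) = 5; quaver = 4; semibreve tied to crotchet (semibreve + crotchet) = 40; demisemiquaver = 1; dotted quaver rest = 6; crotchet tied to quaver (crotchet + quaver) = 12; dotted semibreve = 48; demisemiquaver tied to quaver (demisemiquaver + quaver) = 5; dotted quaver = 6.
Sum: 1 + 6 + 1 + 5 + 4 + 40 + 1 + 6 + 12 + 48 + 5 + 6 = 135.
135 ÷ 16 = 8 complete bars with 7 left over.

8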